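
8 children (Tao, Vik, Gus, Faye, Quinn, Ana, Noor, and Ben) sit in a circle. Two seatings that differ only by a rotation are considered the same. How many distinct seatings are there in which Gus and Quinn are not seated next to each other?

All circular seatings of 8 people number (7)! = 5040.
Seatings with Gus beside Quinn: treat them as a block with 2 internal orders, giving 2 × (6)! = 1440.
Subtracting, 5040 − 1440 = 3600.

3600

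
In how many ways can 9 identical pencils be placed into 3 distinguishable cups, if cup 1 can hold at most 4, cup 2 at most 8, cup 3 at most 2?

Without the upper bounds there are C(11,2) = 55 ways to split 9 among 3 cups.
Subtract solutions that violate a single cap (substitute x_i' = x_i − (cap_i+1)): x_1 ≥ 5 gives C(6,2) = 15; x_2 ≥ 9 gives C(2,2) = 1; x_3 ≥ 3 gives C(8,2) = 28. Together 44.
Add back pairs where two caps are both exceeded: 0 + 3 + 0 = 3.
By inclusion–exclusion the count is 55 − 44 + 3 = 14.

14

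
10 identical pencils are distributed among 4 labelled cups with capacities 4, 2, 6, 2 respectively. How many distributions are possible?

27

Without the upper bounds there are C(13,3) = 286 ways to split 10 among 4 cups.
Subtract solutions that violate a single cap (substitute x_i' = x_i − (cap_i+1)): x_1 ≥ 5 gives C(8,3) = 56; x_2 ≥ 3 gives C(10,3) = 120; x_3 ≥ 7 gives C(6,3) = 20; x_4 ≥ 3 gives C(10,3) = 120. Together 316.
Add back pairs where two caps are both exceeded: 10 + 0 + 10 + 1 + 35 + 1 = 57.
By inclusion–exclusion the count is 286 − 316 + 57 = 27.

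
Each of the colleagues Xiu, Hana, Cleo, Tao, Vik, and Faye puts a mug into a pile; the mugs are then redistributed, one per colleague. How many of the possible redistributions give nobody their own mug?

Count assignments avoiding every fixed point. For any j of the 6 colleagues fixed to their own mug, the other 6−j can be arranged in (6−j)! ways.
By inclusion–exclusion this is Σ_{j=0}^{6} (−1)^j C(6,j)·(6−j)!.
Computing: 720 − 720 + 360 − 120 + 30 − 6 + 1 = 265.

265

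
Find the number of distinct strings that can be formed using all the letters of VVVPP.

10

VVVPP has 5 letters with P appearing twice and V appearing 3 times.
Dividing 5! = 120 by 3!·2! = 12 for the repeated letters gives 10.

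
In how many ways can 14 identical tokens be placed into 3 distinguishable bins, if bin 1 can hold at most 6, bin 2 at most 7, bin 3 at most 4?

Without the upper bounds there are C(16,2) = 120 ways to split 14 among 3 bins.
Subtract solutions that violate a single cap (substitute x_i' = x_i − (cap_i+1)): x_1 ≥ 7 gives C(9,2) = 36; x_2 ≥ 8 gives C(8,2) = 28; x_3 ≥ 5 gives C(11,2) = 55. Together 119.
Add back pairs where two caps are both exceeded: 0 + 6 + 3 = 9.
By inclusion–exclusion the count is 120 − 119 + 9 = 10.

10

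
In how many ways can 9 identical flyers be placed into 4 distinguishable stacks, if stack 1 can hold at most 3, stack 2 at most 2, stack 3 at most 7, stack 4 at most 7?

Without the upper bounds there are C(12,3) = 220 ways to split 9 among 4 stacks.
Subtract solutions that violate a single cap (substitute x_i' = x_i − (cap_i+1)): x_1 ≥ 4 gives C(8,3) = 56; x_2 ≥ 3 gives C(9,3) = 84; x_3 ≥ 8 gives C(4,3) = 4; x_4 ≥ 8 gives C(4,3) = 4. Together 148.
Add back pairs where two caps are both exceeded: 10 + 0 + 0 + 0 + 0 + 0 = 10.
By inclusion–exclusion the count is 220 − 148 + 10 = 82.

82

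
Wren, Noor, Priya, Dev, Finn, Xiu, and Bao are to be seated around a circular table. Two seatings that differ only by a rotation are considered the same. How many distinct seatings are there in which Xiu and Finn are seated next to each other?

240

Treat {Xiu, Finn} as one unit (2 internal orders) and seat the resulting 6 units around the table: (5)! circular arrangements.
So 2 × (5)! = 2 × 120 = 240.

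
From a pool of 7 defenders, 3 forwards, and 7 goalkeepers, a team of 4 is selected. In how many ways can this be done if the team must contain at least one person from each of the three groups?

Total 4-person selections from all 17: C(17,4) = 2380.
Selections missing a whole group: no defenders → C(10,4) = 210; no forwards → C(14,4) = 1001; no goalkeepers → C(10,4) = 210.
Add back selections omitting two groups (i.e. drawn from a single group): C(7,4) + C(3,4) + C(7,4) = 70.
By inclusion–exclusion: 2380 − 1421 + 70 = 1029.

1029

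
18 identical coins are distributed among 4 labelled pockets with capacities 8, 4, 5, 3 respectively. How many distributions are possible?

10

By stars and bars, unrestricted non-negative solutions to x_1+…+x_4 = 18 number C(18+3,3) = 1330.
Subtract solutions that violate a single cap (substitute x_i' = x_i − (cap_i+1)): x_1 ≥ 9 gives C(12,3) = 220; x_2 ≥ 5 gives C(16,3) = 560; x_3 ≥ 6 gives C(15,3) = 455; x_4 ≥ 4 gives C(17,3) = 680. Together 1915.
Add back pairs where two caps are both exceeded: 35 + 20 + 56 + 120 + 220 + 165 = 616.
Subtract triples: 0 + 1 + 0 + 20 = 21.
By inclusion–exclusion the count is 1330 − 1915 + 616 − 21 = 10.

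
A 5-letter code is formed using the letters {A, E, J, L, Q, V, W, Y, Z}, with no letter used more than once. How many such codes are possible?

15120

This is a permutation of 5 out of 9: P(9,5) = 9!/4!.
9 × 8 × 7 × 6 × 5 = 15120.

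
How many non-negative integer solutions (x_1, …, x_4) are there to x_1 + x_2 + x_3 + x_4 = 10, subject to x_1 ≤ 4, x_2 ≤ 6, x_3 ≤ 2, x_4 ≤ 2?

27

By stars and bars, unrestricted non-negative solutions to x_1+…+x_4 = 10 number C(10+3,3) = 286.
Subtract solutions that violate a single cap (substitute x_i' = x_i − (cap_i+1)): x_1 ≥ 5 gives C(8,3) = 56; x_2 ≥ 7 gives C(6,3) = 20; x_3 ≥ 3 gives C(10,3) = 120; x_4 ≥ 3 gives C(10,3) = 120. Together 316.
Add back pairs where two caps are both exceeded: 0 + 10 + 10 + 1 + 1 + 35 = 57.
By inclusion–exclusion the count is 286 − 316 + 57 = 27.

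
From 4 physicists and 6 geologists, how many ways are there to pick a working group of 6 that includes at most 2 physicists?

Split by how many physicists are chosen (0 through 2).
Sum: C(4,0)·C(6,6) + C(4,1)·C(6,5) + C(4,2)·C(6,4) = 1 + 24 + 90 = 115.

115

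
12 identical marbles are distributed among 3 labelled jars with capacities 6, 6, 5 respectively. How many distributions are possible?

21

By stars and bars, unrestricted non-negative solutions to x_1+…+x_3 = 12 number C(12+2,2) = 91.
Subtract solutions that violate a single cap (substitute x_i' = x_i − (cap_i+1)): x_1 ≥ 7 gives C(7,2) = 21; x_2 ≥ 7 gives C(7,2) = 21; x_3 ≥ 6 gives C(8,2) = 28. Together 70.
No two caps can be exceeded simultaneously, so the pair terms are all 0.
By inclusion–exclusion the count is 91 − 70 + 0 = 21.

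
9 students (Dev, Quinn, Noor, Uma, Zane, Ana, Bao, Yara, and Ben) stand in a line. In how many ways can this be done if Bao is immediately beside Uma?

Treat {Bao, Uma} as a single unit. There are 8 units to order, and the pair itself can be ordered 2 ways.
That gives 2 × 8! = 2 × 40320 = 80640.

80640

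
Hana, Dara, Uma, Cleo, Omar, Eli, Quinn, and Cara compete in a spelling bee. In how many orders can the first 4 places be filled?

There are 8 choices for 1st place, 7 for 2nd, and so on down to 5 for position 4.
That gives 8 × 7 × 6 × 5 = 1680.

1680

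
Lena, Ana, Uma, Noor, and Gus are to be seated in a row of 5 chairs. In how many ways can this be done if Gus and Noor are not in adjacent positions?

Of the 5! = 120 arrangements, those with Gus and Noor adjacent number 2 × 4! = 48 (treat the pair as a block with 2 internal orders).
So 120 − 48 = 72 arrangements keep them apart.

72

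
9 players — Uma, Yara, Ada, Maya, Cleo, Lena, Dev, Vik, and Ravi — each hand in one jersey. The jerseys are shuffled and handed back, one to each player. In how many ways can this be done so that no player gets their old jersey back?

133496

Let Aᵢ be the assignments in which player i gets their old jersey. We want the size of the complement of A₁∪…∪A_9.
By inclusion–exclusion this is Σ_{j=0}^{9} (−1)^j C(9,j)·(9−j)!.
Computing: 362880 − 362880 + 181440 − 60480 + 15120 − 3024 + 504 − 72 + 9 − 1 = 133496.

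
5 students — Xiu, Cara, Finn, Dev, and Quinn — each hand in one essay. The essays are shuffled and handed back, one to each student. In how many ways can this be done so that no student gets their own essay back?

44

Count assignments avoiding every fixed point. For any j of the 5 students fixed to their own essay, the other 5−j can be arranged in (5−j)! ways.
By inclusion–exclusion this is Σ_{j=0}^{5} (−1)^j C(5,j)·(5−j)!.
Computing: 120 − 120 + 60 − 20 + 5 − 1 = 44.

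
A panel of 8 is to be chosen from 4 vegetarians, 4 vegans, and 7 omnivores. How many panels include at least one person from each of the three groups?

6104

Unrestricted: C(15,8) = 6435 ways to pick any 8 of the 15.
Selections missing a whole group: no vegetarians → C(11,8) = 165; no vegans → C(11,8) = 165; no omnivores → C(8,8) = 1.
Add back selections omitting two groups (i.e. drawn from a single group): C(4,8) + C(4,8) + C(7,8) = 0.
By inclusion–exclusion: 6435 − 331 + 0 = 6104.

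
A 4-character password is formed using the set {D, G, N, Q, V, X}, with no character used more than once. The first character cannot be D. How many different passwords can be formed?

300

The first character has 6−1 = 5 choices (anything except D).
The remaining 3 characters are filled from the other 5 symbols without repetition: 5 × 4 × 3 = 60.
Total: 5 × 60 = 300.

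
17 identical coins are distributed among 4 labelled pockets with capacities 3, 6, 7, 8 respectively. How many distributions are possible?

99

Without the upper bounds there are C(20,3) = 1140 ways to split 17 among 4 pockets.
Subtract solutions that violate a single cap (substitute x_i' = x_i − (cap_i+1)): x_1 ≥ 4 gives C(16,3) = 560; x_2 ≥ 7 gives C(13,3) = 286; x_3 ≥ 8 gives C(12,3) = 220; x_4 ≥ 9 gives C(11,3) = 165. Together 1231.
Add back pairs where two caps are both exceeded: 84 + 56 + 35 + 10 + 4 + 1 = 190.
By inclusion–exclusion the count is 1140 − 1231 + 190 = 99.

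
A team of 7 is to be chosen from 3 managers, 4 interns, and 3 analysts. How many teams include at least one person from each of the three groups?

With no constraint there are C(10,7) = 120 possible selections.
Selections missing a whole group: no managers → C(7,7) = 1; no interns → C(6,7) = 0; no analysts → C(7,7) = 1.
Add back selections omitting two groups (i.e. drawn from a single group): C(3,7) + C(4,7) + C(3,7) = 0.
By inclusion–exclusion: 120 − 2 + 0 = 118.

118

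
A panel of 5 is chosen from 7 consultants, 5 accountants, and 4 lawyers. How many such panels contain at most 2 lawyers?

Split by how many lawyers are chosen (0 through 2).
Sum: C(4,0)·C(12,5) + C(4,1)·C(12,4) + C(4,2)·C(12,3) = 792 + 1980 + 1320 = 4092.

4092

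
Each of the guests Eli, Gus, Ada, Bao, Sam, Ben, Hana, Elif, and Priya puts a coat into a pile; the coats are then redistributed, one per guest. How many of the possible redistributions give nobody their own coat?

133496

This is the derangement count D_9: permutations of 9 items with no fixed point.
By inclusion–exclusion this is Σ_{j=0}^{9} (−1)^j C(9,j)·(9−j)!.
Computing: 362880 − 362880 + 181440 − 60480 + 15120 − 3024 + 504 − 72 + 9 − 1 = 133496.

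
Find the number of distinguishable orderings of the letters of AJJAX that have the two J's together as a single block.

12

Treat the 2 copies of J as a single block. The multiset to arrange is then {JJ, A, A, X}, 4 items in all.
That gives (4)!/(2!) = 12 arrangements.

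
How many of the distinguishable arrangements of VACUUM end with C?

60

Fix C in the last position and arrange the remaining 5 letters.
Those 5 letters have U appearing twice, giving (5)!/(2!) = 60.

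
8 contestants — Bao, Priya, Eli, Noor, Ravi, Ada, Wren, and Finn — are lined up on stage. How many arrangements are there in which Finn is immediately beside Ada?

10080

Treat {Finn, Ada} as a single unit. There are 7 units to order, and the pair itself can be ordered 2 ways.
That gives 2 × 7! = 2 × 5040 = 10080.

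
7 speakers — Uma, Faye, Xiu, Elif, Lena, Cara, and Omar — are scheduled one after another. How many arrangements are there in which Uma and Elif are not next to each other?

3600

Of the 7! = 5040 arrangements, those with Uma and Elif adjacent number 2 × 6! = 1440 (treat the pair as a block with 2 internal orders).
So 5040 − 1440 = 3600 arrangements keep them apart.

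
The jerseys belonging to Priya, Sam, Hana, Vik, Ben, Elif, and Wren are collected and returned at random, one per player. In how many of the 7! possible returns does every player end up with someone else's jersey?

Let Aᵢ be the assignments in which player i gets their old jersey. We want the size of the complement of A₁∪…∪A_7.
By inclusion–exclusion this is Σ_{j=0}^{7} (−1)^j C(7,j)·(7−j)!.
Computing: 5040 − 5040 + 2520 − 840 + 210 − 42 + 7 − 1 = 1854.

1854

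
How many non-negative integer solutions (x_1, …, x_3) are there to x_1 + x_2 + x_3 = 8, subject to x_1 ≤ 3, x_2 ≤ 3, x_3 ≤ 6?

13

By stars and bars, unrestricted non-negative solutions to x_1+…+x_3 = 8 number C(8+2,2) = 45.
Subtract solutions that violate a single cap (substitute x_i' = x_i − (cap_i+1)): x_1 ≥ 4 gives C(6,2) = 15; x_2 ≥ 4 gives C(6,2) = 15; x_3 ≥ 7 gives C(3,2) = 3. Together 33.
Add back pairs where two caps are both exceeded: 1 + 0 + 0 = 1.
By inclusion–exclusion the count is 45 − 33 + 1 = 13.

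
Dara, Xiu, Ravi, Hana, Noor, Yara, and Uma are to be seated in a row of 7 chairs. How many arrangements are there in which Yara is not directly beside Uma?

Of the 7! = 5040 arrangements, those with Yara and Uma adjacent number 2 × 6! = 1440 (treat the pair as a block with 2 internal orders).
So 5040 − 1440 = 3600 arrangements keep them apart.

3600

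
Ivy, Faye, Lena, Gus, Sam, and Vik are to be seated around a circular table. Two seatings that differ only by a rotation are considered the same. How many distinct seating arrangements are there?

120

Around a circle, 6 distinct people have 6!/6 = (5)! = 120 rotationally distinct seatings.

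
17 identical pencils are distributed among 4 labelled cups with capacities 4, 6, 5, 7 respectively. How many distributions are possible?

Ignoring the caps, the number of non-negative solutions to x_1+…+x_4 = 17 is C(20,3) = 1140.
Subtract solutions that violate a single cap (substitute x_i' = x_i − (cap_i+1)): x_1 ≥ 5 gives C(15,3) = 455; x_2 ≥ 7 gives C(13,3) = 286; x_3 ≥ 6 gives C(14,3) = 364; x_4 ≥ 8 gives C(12,3) = 220. Together 1325.
Add back pairs where two caps are both exceeded: 56 + 84 + 35 + 35 + 10 + 20 = 240.
By inclusion–exclusion the count is 1140 − 1325 + 240 = 55.

55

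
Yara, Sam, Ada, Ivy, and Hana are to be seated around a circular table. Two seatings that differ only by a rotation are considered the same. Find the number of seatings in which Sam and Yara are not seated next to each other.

12

All circular seatings of 5 people number (4)! = 24.
Those with Sam next to Yara: fuse the pair into one unit and seat 4 units around a circle — 2·(3)! = 12.
Subtracting, 24 − 12 = 12.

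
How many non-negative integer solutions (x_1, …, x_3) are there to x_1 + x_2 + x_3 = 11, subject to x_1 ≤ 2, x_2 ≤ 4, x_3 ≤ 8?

9

By stars and bars, unrestricted non-negative solutions to x_1+…+x_3 = 11 number C(11+2,2) = 78.
Subtract solutions that violate a single cap (substitute x_i' = x_i − (cap_i+1)): x_1 ≥ 3 gives C(10,2) = 45; x_2 ≥ 5 gives C(8,2) = 28; x_3 ≥ 9 gives C(4,2) = 6. Together 79.
Add back pairs where two caps are both exceeded: 10 + 0 + 0 = 10.
By inclusion–exclusion the count is 78 − 79 + 10 = 9.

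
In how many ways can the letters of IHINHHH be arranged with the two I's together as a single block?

Treat the 2 copies of I as a single block. The multiset to arrange is then {II, H, H, H, H, N}, 6 items in all.
That gives (6)!/(4!) = 30 arrangements.

30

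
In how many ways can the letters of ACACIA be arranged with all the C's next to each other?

Treat the 2 copies of C as a single block. The multiset to arrange is then {CC, A, A, A, I}, 5 items in all.
That gives (5)!/(3!) = 20 arrangements.

20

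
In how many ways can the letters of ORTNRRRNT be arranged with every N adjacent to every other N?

840

Treat the 2 copies of N as a single block. The multiset to arrange is then {NN, O, R, R, R, R, T, T}, 8 items in all.
That gives (8)!/(4!·2!) = 840 arrangements.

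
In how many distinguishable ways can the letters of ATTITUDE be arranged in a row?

6720

Letter multiplicities in ATTITUDE: A×1, D×1, E×1, I×1, T×3, U×1.
The number of distinct arrangements is 8!/(3!) = 40320/6 = 6720.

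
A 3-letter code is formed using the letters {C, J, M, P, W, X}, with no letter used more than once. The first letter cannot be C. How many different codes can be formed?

The first letter has 6−1 = 5 choices (anything except C).
The remaining 2 letters are filled from the other 5 symbols without repetition: 5 × 4 = 20.
Total: 5 × 20 = 100.

100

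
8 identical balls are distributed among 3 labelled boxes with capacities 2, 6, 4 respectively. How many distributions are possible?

By stars and bars, unrestricted non-negative solutions to x_1+…+x_3 = 8 number C(8+2,2) = 45.
Subtract solutions that violate a single cap (substitute x_i' = x_i − (cap_i+1)): x_1 ≥ 3 gives C(7,2) = 21; x_2 ≥ 7 gives C(3,2) = 3; x_3 ≥ 5 gives C(5,2) = 10. Together 34.
Add back pairs where two caps are both exceeded: 0 + 1 + 0 = 1.
By inclusion–exclusion the count is 45 − 34 + 1 = 12.

12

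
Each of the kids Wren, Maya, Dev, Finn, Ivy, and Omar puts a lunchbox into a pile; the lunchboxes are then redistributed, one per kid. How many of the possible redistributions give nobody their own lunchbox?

265

Count assignments avoiding every fixed point. For any j of the 6 kids fixed to their own lunchbox, the other 6−j can be arranged in (6−j)! ways.
By inclusion–exclusion this is Σ_{j=0}^{6} (−1)^j C(6,j)·(6−j)!.
Computing: 720 − 720 + 360 − 120 + 30 − 6 + 1 = 265.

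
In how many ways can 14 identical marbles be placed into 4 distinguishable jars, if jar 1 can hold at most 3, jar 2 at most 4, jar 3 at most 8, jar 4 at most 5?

Without the upper bounds there are C(17,3) = 680 ways to split 14 among 4 jars.
Subtract solutions that violate a single cap (substitute x_i' = x_i − (cap_i+1)): x_1 ≥ 4 gives C(13,3) = 286; x_2 ≥ 5 gives C(12,3) = 220; x_3 ≥ 9 gives C(8,3) = 56; x_4 ≥ 6 gives C(11,3) = 165. Together 727.
Add back pairs where two caps are both exceeded: 56 + 4 + 35 + 1 + 20 + 0 = 116.
By inclusion–exclusion the count is 680 − 727 + 116 = 69.

69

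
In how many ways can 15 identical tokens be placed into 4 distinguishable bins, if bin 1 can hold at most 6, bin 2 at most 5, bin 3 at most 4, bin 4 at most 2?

Ignoring the caps, the number of non-negative solutions to x_1+…+x_4 = 15 is C(18,3) = 816.
Subtract solutions that violate a single cap (substitute x_i' = x_i − (cap_i+1)): x_1 ≥ 7 gives C(11,3) = 165; x_2 ≥ 6 gives C(12,3) = 220; x_3 ≥ 5 gives C(13,3) = 286; x_4 ≥ 3 gives C(15,3) = 455. Together 1126.
Add back pairs where two caps are both exceeded: 10 + 20 + 56 + 35 + 84 + 120 = 325.
Subtract triples: 0 + 0 + 1 + 4 = 5.
By inclusion–exclusion the count is 816 − 1126 + 325 − 5 = 10.

10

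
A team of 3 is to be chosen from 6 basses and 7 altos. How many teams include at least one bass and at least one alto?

231

With no constraint there are C(13,3) = 286 possible selections.
Selections missing a whole group: no basses → C(7,3) = 35; no altos → C(6,3) = 20.
Both groups omitted at once is impossible, so 286 − 55 = 231.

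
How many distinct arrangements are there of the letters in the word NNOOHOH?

210

The 7 letters of NNOOHOH have repeats: H appearing twice, N appearing twice, and O appearing 3 times.
Dividing 7! = 5040 by 3!·2!·2! = 24 for the repeated letters gives 210.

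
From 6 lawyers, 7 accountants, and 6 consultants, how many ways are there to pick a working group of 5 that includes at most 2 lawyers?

Split by how many lawyers are chosen (0 through 2).
Sum: C(6,0)·C(13,5) + C(6,1)·C(13,4) + C(6,2)·C(13,3) = 1287 + 4290 + 4290 = 9867.

9867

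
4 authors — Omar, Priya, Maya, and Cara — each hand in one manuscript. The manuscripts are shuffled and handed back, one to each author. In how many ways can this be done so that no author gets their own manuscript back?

9

Let Aᵢ be the assignments in which author i gets their own manuscript. We want the size of the complement of A₁∪…∪A_4.
By inclusion–exclusion this is Σ_{j=0}^{4} (−1)^j C(4,j)·(4−j)!.
Computing: 24 − 24 + 12 − 4 + 1 = 9.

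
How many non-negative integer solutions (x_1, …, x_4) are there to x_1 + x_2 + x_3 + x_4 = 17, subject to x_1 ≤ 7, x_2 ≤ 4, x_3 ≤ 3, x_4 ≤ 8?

Without the upper bounds there are C(20,3) = 1140 ways to split 17 among 4 variables.
Subtract solutions that violate a single cap (substitute x_i' = x_i − (cap_i+1)): x_1 ≥ 8 gives C(12,3) = 220; x_2 ≥ 5 gives C(15,3) = 455; x_3 ≥ 4 gives C(16,3) = 560; x_4 ≥ 9 gives C(11,3) = 165. Together 1400.
Add back pairs where two caps are both exceeded: 35 + 56 + 1 + 165 + 20 + 35 = 312.
Subtract triples: 1 + 0 + 0 + 0 = 1.
By inclusion–exclusion the count is 1140 − 1400 + 312 − 1 = 51.

51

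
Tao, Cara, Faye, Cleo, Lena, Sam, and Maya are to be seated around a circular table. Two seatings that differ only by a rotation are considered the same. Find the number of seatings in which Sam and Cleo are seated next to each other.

240

Treat {Sam, Cleo} as one unit (2 internal orders) and seat the resulting 6 units around the table: (5)! circular arrangements.
So 2 × (5)! = 2 × 120 = 240.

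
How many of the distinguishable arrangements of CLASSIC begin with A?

Fix A in the first position and arrange the remaining 6 letters.
Those 6 letters have C appearing twice and S appearing twice, giving (6)!/(2!·2!) = 180.

180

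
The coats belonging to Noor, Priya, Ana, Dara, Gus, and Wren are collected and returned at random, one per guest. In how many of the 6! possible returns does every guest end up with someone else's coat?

265

Let Aᵢ be the assignments in which guest i gets their own coat. We want the size of the complement of A₁∪…∪A_6.
By inclusion–exclusion this is Σ_{j=0}^{6} (−1)^j C(6,j)·(6−j)!.
Computing: 720 − 720 + 360 − 120 + 30 − 6 + 1 = 265.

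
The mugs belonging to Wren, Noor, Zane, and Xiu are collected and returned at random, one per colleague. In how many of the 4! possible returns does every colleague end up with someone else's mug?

9

This is the derangement count D_4: permutations of 4 items with no fixed point.
By inclusion–exclusion this is Σ_{j=0}^{4} (−1)^j C(4,j)·(4−j)!.
Computing: 24 − 24 + 12 − 4 + 1 = 9.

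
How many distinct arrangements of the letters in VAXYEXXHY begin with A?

With the first slot taken by A, it remains to arrange the other 8 letters (VXYEXXHY).
Those 8 letters have X appearing 3 times and Y appearing twice, giving (8)!/(3!·2!) = 3360.

3360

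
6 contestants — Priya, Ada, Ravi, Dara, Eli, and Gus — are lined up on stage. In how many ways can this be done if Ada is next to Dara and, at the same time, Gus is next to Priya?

96

Treat {Ada,Dara} as one block (2 orders) and {Gus,Priya} as another (2 orders).
That leaves 4 units to arrange: 2 × 2 × 4! = 4 × 24 = 96.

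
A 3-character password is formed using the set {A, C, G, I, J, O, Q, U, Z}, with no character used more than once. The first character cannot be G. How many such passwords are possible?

448

The first character has 9−1 = 8 choices (anything except G).
The remaining 2 characters are filled from the other 8 symbols without repetition: 8 × 7 = 56.
Total: 8 × 56 = 448.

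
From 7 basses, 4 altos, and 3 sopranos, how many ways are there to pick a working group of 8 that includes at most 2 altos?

1785

Split by how many altos are chosen (0 through 2).
Sum: C(4,0)·C(10,8) + C(4,1)·C(10,7) + C(4,2)·C(10,6) = 45 + 480 + 1260 = 1785.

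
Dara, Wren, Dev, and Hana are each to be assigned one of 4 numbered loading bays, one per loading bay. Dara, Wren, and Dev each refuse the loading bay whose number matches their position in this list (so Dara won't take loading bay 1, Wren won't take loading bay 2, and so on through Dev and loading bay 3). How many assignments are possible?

11

Let Aᵢ (for i ∈ {1, 2, 3}) be the placements that put person i in their forbidden loading bay. Any j of these fix j positions, leaving (4−j)! ways to fill the rest, and there are C(3,j) ways to pick which j.
By inclusion–exclusion, the number of valid placements is Σ_{j=0}^{3} (−1)^j C(3,j)·(4−j)!.
Computing: 24 − 18 + 6 − 1 = 11.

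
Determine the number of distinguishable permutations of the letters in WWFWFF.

Letter multiplicities in WWFWFF: F×3, W×3.
So there are 6! / (3!·3!) = 20 distinguishable arrangements.

20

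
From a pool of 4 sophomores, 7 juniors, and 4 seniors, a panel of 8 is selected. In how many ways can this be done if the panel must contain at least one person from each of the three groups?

6104

With no constraint there are C(15,8) = 6435 possible selections.
Subtract selections that omit an entire group: no sophomores → C(11,8) = 165; no juniors → C(8,8) = 1; no seniors → C(11,8) = 165.
Add back selections omitting two groups (i.e. drawn from a single group): C(4,8) + C(7,8) + C(4,8) = 0.
By inclusion–exclusion: 6435 − 331 + 0 = 6104.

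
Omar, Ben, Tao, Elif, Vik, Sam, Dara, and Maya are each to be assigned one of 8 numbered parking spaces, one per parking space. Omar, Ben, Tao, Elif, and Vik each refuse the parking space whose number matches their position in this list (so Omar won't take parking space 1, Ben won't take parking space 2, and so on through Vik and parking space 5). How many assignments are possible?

Let Aᵢ (for 1 ≤ i ≤ 5) be the placements that put person i in their forbidden parking space. Any j of these fix j positions, leaving (8−j)! ways to fill the rest, and there are C(5,j) ways to pick which j.
By inclusion–exclusion, the number of valid placements is Σ_{j=0}^{5} (−1)^j C(5,j)·(8−j)!.
Computing: 40320 − 25200 + 7200 − 1200 + 120 − 6 = 21234.

21234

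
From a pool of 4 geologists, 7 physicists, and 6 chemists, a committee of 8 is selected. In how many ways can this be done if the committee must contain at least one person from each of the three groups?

22813

Total 8-person selections from all 17: C(17,8) = 24310.
Selections missing a whole group: no geologists → C(13,8) = 1287; no physicists → C(10,8) = 45; no chemists → C(11,8) = 165.
Add back selections omitting two groups (i.e. drawn from a single group): C(4,8) + C(7,8) + C(6,8) = 0.
By inclusion–exclusion: 24310 − 1497 + 0 = 22813.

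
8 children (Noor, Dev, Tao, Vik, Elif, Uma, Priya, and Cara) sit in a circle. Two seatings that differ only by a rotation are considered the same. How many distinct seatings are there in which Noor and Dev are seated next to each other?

1440

Treat {Noor, Dev} as one unit (2 internal orders) and seat the resulting 7 units around the table: (6)! circular arrangements.
So 2 × (6)! = 2 × 720 = 1440.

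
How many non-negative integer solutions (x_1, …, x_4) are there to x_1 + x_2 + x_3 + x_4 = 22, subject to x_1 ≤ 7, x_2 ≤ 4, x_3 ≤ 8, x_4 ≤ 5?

Ignoring the caps, the number of non-negative solutions to x_1+…+x_4 = 22 is C(25,3) = 2300.
Subtract solutions that violate a single cap (substitute x_i' = x_i − (cap_i+1)): x_1 ≥ 8 gives C(17,3) = 680; x_2 ≥ 5 gives C(20,3) = 1140; x_3 ≥ 9 gives C(16,3) = 560; x_4 ≥ 6 gives C(19,3) = 969. Together 3349.
Add back pairs where two caps are both exceeded: 220 + 56 + 165 + 165 + 364 + 120 = 1090.
Subtract triples: 1 + 20 + 0 + 10 = 31.
By inclusion–exclusion the count is 2300 − 3349 + 1090 − 31 = 10.

10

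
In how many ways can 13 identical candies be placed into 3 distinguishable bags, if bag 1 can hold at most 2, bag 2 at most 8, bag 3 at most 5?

By stars and bars, unrestricted non-negative solutions to x_1+…+x_3 = 13 number C(13+2,2) = 105.
Subtract solutions that violate a single cap (substitute x_i' = x_i − (cap_i+1)): x_1 ≥ 3 gives C(12,2) = 66; x_2 ≥ 9 gives C(6,2) = 15; x_3 ≥ 6 gives C(9,2) = 36. Together 117.
Add back pairs where two caps are both exceeded: 3 + 15 + 0 = 18.
By inclusion–exclusion the count is 105 − 117 + 18 = 6.

6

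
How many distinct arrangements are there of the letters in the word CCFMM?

CCFMM has 5 letters with C appearing twice and M appearing twice.
So there are 5! / (2!·2!) = 30 distinguishable arrangements.

30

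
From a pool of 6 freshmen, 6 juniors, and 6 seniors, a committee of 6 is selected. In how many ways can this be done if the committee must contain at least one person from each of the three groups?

15795

Total 6-person selections from all 18: C(18,6) = 18564.
Subtract selections that omit an entire group: no freshmen → C(12,6) = 924; no juniors → C(12,6) = 924; no seniors → C(12,6) = 924.
Add back selections omitting two groups (i.e. drawn from a single group): C(6,6) + C(6,6) + C(6,6) = 3.
By inclusion–exclusion: 18564 − 2772 + 3 = 15795.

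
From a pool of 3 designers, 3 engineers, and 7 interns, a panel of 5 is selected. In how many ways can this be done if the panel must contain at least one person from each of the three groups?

798

With no constraint there are C(13,5) = 1287 possible selections.
Selections missing a whole group: no designers → C(10,5) = 252; no engineers → C(10,5) = 252; no interns → C(6,5) = 6.
Add back selections omitting two groups (i.e. drawn from a single group): C(3,5) + C(3,5) + C(7,5) = 21.
By inclusion–exclusion: 1287 − 510 + 21 = 798.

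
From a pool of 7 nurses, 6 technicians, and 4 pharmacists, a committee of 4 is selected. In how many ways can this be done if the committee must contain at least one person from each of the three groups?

1176

With no constraint there are C(17,4) = 2380 possible selections.
Subtract selections that omit an entire group: no nurses → C(10,4) = 210; no technicians → C(11,4) = 330; no pharmacists → C(13,4) = 715.
Add back selections omitting two groups (i.e. drawn from a single group): C(7,4) + C(6,4) + C(4,4) = 51.
By inclusion–exclusion: 2380 − 1255 + 51 = 1176.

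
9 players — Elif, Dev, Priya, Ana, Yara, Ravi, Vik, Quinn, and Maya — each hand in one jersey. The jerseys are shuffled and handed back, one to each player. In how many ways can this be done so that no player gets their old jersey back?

133496

This is the derangement count D_9: permutations of 9 items with no fixed point.
By inclusion–exclusion this is Σ_{j=0}^{9} (−1)^j C(9,j)·(9−j)!.
Computing: 362880 − 362880 + 181440 − 60480 + 15120 − 3024 + 504 − 72 + 9 − 1 = 133496.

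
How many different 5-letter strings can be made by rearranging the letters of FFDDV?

FFDDV has 5 letters with D appearing twice and F appearing twice.
So there are 5! / (2!·2!) = 30 distinguishable arrangements.

30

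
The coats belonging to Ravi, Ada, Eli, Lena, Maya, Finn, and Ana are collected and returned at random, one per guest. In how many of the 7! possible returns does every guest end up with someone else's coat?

1854

Let Aᵢ be the assignments in which guest i gets their own coat. We want the size of the complement of A₁∪…∪A_7.
By inclusion–exclusion this is Σ_{j=0}^{7} (−1)^j C(7,j)·(7−j)!.
Computing: 5040 − 5040 + 2520 − 840 + 210 − 42 + 7 − 1 = 1854.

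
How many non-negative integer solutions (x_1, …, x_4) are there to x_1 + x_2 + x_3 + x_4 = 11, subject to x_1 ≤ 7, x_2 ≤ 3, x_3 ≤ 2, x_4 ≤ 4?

41

Without the upper bounds there are C(14,3) = 364 ways to split 11 among 4 variables.
Subtract solutions that violate a single cap (substitute x_i' = x_i − (cap_i+1)): x_1 ≥ 8 gives C(6,3) = 20; x_2 ≥ 4 gives C(10,3) = 120; x_3 ≥ 3 gives C(11,3) = 165; x_4 ≥ 5 gives C(9,3) = 84. Together 389.
Add back pairs where two caps are both exceeded: 0 + 1 + 0 + 35 + 10 + 20 = 66.
By inclusion–exclusion the count is 364 − 389 + 66 = 41.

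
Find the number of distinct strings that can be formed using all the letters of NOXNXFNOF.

Letter multiplicities in NOXNXFNOF: F×2, N×3, O×2, X×2.
So there are 9! / (3!·2!·2!·2!) = 7560 distinguishable arrangements.

7560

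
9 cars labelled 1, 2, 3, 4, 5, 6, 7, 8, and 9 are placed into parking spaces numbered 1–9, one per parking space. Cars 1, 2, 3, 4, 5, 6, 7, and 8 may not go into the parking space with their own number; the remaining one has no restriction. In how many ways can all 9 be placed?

Let Aᵢ (for 1 ≤ i ≤ 8) be the placements that put car i in its forbidden parking space. Any j of these fix j positions, leaving (9−j)! ways to fill the rest, and there are C(8,j) ways to pick which j.
By inclusion–exclusion, the number of valid placements is Σ_{j=0}^{8} (−1)^j C(8,j)·(9−j)!.
Computing: 362880 − 322560 + 141120 − 40320 + 8400 − 1344 + 168 − 16 + 1 = 148329.

148329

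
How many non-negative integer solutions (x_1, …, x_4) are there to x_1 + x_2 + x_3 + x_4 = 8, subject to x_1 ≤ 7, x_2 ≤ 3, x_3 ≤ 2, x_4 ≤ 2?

35

Without the upper bounds there are C(11,3) = 165 ways to split 8 among 4 variables.
Subtract solutions that violate a single cap (substitute x_i' = x_i − (cap_i+1)): x_1 ≥ 8 gives C(3,3) = 1; x_2 ≥ 4 gives C(7,3) = 35; x_3 ≥ 3 gives C(8,3) = 56; x_4 ≥ 3 gives C(8,3) = 56. Together 148.
Add back pairs where two caps are both exceeded: 0 + 0 + 0 + 4 + 4 + 10 = 18.
By inclusion–exclusion the count is 165 − 148 + 18 = 35.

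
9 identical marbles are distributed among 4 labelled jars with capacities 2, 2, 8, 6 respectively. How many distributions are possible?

By stars and bars, unrestricted non-negative solutions to x_1+…+x_4 = 9 number C(9+3,3) = 220.
Subtract solutions that violate a single cap (substitute x_i' = x_i − (cap_i+1)): x_1 ≥ 3 gives C(9,3) = 84; x_2 ≥ 3 gives C(9,3) = 84; x_3 ≥ 9 gives C(3,3) = 1; x_4 ≥ 7 gives C(5,3) = 10. Together 179.
Add back pairs where two caps are both exceeded: 20 + 0 + 0 + 0 + 0 + 0 = 20.
By inclusion–exclusion the count is 220 − 179 + 20 = 61.

61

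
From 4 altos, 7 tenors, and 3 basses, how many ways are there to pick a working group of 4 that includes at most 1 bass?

825

Split by how many basses are chosen (0 through 1).
Sum: C(3,0)·C(11,4) + C(3,1)·C(11,3) = 330 + 495 = 825.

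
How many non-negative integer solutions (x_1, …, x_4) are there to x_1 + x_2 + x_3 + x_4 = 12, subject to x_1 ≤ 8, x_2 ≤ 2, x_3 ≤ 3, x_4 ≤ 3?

Ignoring the caps, the number of non-negative solutions to x_1+…+x_4 = 12 is C(15,3) = 455.
Subtract solutions that violate a single cap (substitute x_i' = x_i − (cap_i+1)): x_1 ≥ 9 gives C(6,3) = 20; x_2 ≥ 3 gives C(12,3) = 220; x_3 ≥ 4 gives C(11,3) = 165; x_4 ≥ 4 gives C(11,3) = 165. Together 570.
Add back pairs where two caps are both exceeded: 1 + 0 + 0 + 56 + 56 + 35 = 148.
Subtract triples: 0 + 0 + 0 + 4 = 4.
By inclusion–exclusion the count is 455 − 570 + 148 − 4 = 29.

29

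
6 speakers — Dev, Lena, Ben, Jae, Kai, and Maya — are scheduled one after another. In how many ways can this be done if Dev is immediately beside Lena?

Place the 4 others and the Dev-Lena pair as 5 objects in a line; the pair has 2 internal arrangements.
That gives 2 × 5! = 2 × 120 = 240.

240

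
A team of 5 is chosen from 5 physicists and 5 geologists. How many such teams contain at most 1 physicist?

26

Split by how many physicists are chosen (0 through 1).
Sum: C(5,0)·C(5,5) + C(5,1)·C(5,4) = 1 + 25 = 26.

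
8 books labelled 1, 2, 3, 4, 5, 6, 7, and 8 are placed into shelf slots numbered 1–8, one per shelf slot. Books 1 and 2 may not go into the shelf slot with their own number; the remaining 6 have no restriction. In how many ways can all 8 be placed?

30960

Let Aᵢ (for i ∈ {1, 2}) be the placements that put book i in its forbidden shelf slot. Any j of these fix j positions, leaving (8−j)! ways to fill the rest, and there are C(2,j) ways to pick which j.
By inclusion–exclusion, the number of valid placements is Σ_{j=0}^{2} (−1)^j C(2,j)·(8−j)!.
Computing: 40320 − 10080 + 720 = 30960.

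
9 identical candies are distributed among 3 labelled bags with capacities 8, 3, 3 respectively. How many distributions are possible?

Ignoring the caps, the number of non-negative solutions to x_1+…+x_3 = 9 is C(11,2) = 55.
Subtract solutions that violate a single cap (substitute x_i' = x_i − (cap_i+1)): x_1 ≥ 9 gives C(2,2) = 1; x_2 ≥ 4 gives C(7,2) = 21; x_3 ≥ 4 gives C(7,2) = 21. Together 43.
Add back pairs where two caps are both exceeded: 0 + 0 + 3 = 3.
By inclusion–exclusion the count is 55 − 43 + 3 = 15.

15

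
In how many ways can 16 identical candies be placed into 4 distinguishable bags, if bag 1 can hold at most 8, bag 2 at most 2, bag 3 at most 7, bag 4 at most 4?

By stars and bars, unrestricted non-negative solutions to x_1+…+x_4 = 16 number C(16+3,3) = 969.
Subtract solutions that violate a single cap (substitute x_i' = x_i − (cap_i+1)): x_1 ≥ 9 gives C(10,3) = 120; x_2 ≥ 3 gives C(16,3) = 560; x_3 ≥ 8 gives C(11,3) = 165; x_4 ≥ 5 gives C(14,3) = 364. Together 1209.
Add back pairs where two caps are both exceeded: 35 + 0 + 10 + 56 + 165 + 20 = 286.
Subtract triples: 0 + 0 + 0 + 1 = 1.
By inclusion–exclusion the count is 969 − 1209 + 286 − 1 = 45.

45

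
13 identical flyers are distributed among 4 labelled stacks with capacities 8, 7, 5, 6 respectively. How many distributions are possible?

266

Without the upper bounds there are C(16,3) = 560 ways to split 13 among 4 stacks.
Subtract solutions that violate a single cap (substitute x_i' = x_i − (cap_i+1)): x_1 ≥ 9 gives C(7,3) = 35; x_2 ≥ 8 gives C(8,3) = 56; x_3 ≥ 6 gives C(10,3) = 120; x_4 ≥ 7 gives C(9,3) = 84. Together 295.
Add back pairs where two caps are both exceeded: 0 + 0 + 0 + 0 + 0 + 1 = 1.
By inclusion–exclusion the count is 560 − 295 + 1 = 266.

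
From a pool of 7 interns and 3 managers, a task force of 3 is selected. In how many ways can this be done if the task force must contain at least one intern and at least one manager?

Unrestricted: C(10,3) = 120 ways to pick any 3 of the 10.
Subtract selections that omit an entire group: no interns → C(3,3) = 1; no managers → C(7,3) = 35.
Both groups omitted at once is impossible, so 120 − 36 = 84.

84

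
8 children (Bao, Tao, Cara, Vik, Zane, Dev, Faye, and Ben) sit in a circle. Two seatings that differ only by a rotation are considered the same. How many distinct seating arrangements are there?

5040

Fix one person's seat to break rotational symmetry; the remaining 7 people can be arranged in (7)! = 5040 ways.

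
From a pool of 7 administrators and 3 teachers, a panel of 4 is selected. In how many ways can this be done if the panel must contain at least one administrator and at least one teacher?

175

Unrestricted: C(10,4) = 210 ways to pick any 4 of the 10.
Selections missing a whole group: no administrators → C(3,4) = 0; no teachers → C(7,4) = 35.
Both groups omitted at once is impossible, so 210 − 35 = 175.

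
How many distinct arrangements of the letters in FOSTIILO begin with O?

2520

Fix O in the first position and arrange the remaining 7 letters.
Those 7 letters have I appearing twice, giving (7)!/(2!) = 2520.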